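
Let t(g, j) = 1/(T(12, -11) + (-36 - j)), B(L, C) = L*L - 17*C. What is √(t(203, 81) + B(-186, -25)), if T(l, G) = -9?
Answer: √61777030/42 ≈ 187.14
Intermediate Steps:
B(L, C) = L² - 17*C
t(g, j) = 1/(-45 - j) (t(g, j) = 1/(-9 + (-36 - j)) = 1/(-45 - j))
√(t(203, 81) + B(-186, -25)) = √(-1/(45 + 81) + ((-186)² - 17*(-25))) = √(-1/126 + (34596 + 425)) = √(-1*1/126 + 35021) = √(-1/126 + 35021) = √(4412645/126) = √61777030/42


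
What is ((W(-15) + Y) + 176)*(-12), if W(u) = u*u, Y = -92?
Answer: -3708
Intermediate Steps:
W(u) = u²
((W(-15) + Y) + 176)*(-12) = (((-15)² - 92) + 176)*(-12) = ((225 - 92) + 176)*(-12) = (133 + 176)*(-12) = 309*(-12) = -3708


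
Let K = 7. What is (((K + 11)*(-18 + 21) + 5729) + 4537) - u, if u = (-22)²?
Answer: 9836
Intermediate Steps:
u = 484
(((K + 11)*(-18 + 21) + 5729) + 4537) - u = (((7 + 11)*(-18 + 21) + 5729) + 4537) - 1*484 = ((18*3 + 5729) + 4537) - 484 = ((54 + 5729) + 4537) - 484 = (5783 + 4537) - 484 = 10320 - 484 = 9836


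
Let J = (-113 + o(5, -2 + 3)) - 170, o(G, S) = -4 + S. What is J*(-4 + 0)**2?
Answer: -4576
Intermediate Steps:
J = -286 (J = (-113 + (-4 + (-2 + 3))) - 170 = (-113 + (-4 + 1)) - 170 = (-113 - 3) - 170 = -116 - 170 = -286)
J*(-4 + 0)**2 = -286*(-4 + 0)**2 = -286*(-4)**2 = -286*16 = -4576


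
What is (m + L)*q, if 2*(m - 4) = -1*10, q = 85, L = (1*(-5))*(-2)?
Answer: 765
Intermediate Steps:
L = 10 (L = -5*(-2) = 10)
m = -1 (m = 4 + (-1*10)/2 = 4 + (½)*(-10) = 4 - 5 = -1)
(m + L)*q = (-1 + 10)*85 = 9*85 = 765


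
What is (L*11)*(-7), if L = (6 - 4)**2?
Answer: -308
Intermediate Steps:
L = 4 (L = 2**2 = 4)
(L*11)*(-7) = (4*11)*(-7) = 44*(-7) = -308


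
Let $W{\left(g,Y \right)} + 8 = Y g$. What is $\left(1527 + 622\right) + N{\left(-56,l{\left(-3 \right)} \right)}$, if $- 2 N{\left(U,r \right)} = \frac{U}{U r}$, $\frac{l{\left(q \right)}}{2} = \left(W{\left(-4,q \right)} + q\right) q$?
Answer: $\frac{25789}{12} \approx 2149.1$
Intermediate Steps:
$W{\left(g,Y \right)} = -8 + Y g$
$l{\left(q \right)} = 2 q \left(-8 - 3 q\right)$ ($l{\left(q \right)} = 2 \left(\left(-8 + q \left(-4\right)\right) + q\right) q = 2 \left(\left(-8 - 4 q\right) + q\right) q = 2 \left(-8 - 3 q\right) q = 2 q \left(-8 - 3 q\right)$)
$N{\left(U,r \right)} = - \frac{1}{2 r}$ ($N{\left(U,r \right)} = - \frac{U \frac{1}{U r}}{2} = - \frac{1}{2 r}$)
$\left(1527 + 622\right) + N{\left(-56,l{\left(-3 \right)} \right)} = \left(1527 + 622\right) - \frac{1}{2 \cdot 2 \left(-3\right) \left(-8 - -9\right)} = 2149 - \frac{1}{2 \cdot 2 \left(-3\right) \left(-8 + 9\right)} = 2149 - \frac{1}{2 \cdot 2 \left(-3\right) 1} = 2149 - \frac{1}{2 \left(-6\right)} = 2149 - - \frac{1}{12} = 2149 + \frac{1}{12} = \frac{25789}{12}$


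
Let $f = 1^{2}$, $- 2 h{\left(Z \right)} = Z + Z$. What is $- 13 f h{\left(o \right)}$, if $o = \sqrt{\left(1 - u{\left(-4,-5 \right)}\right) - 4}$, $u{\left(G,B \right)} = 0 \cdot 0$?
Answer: $13 i \sqrt{3} \approx 22.517 i$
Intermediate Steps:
$u{\left(G,B \right)} = 0$
$o = i \sqrt{3}$ ($o = \sqrt{\left(1 - 0\right) - 4} = \sqrt{\left(1 + 0\right) - 4} = \sqrt{1 - 4} = \sqrt{-3} = i \sqrt{3} \approx 1.732 i$)
$h{\left(Z \right)} = - Z$ ($h{\left(Z \right)} = - \frac{Z + Z}{2} = - \frac{2 Z}{2} = - Z$)
$f = 1$
$- 13 f h{\left(o \right)} = \left(-13\right) 1 \left(- i \sqrt{3}\right) = - 13 \left(- i \sqrt{3}\right) = 13 i \sqrt{3}$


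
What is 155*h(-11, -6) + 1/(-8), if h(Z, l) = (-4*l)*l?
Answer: -178561/8 ≈ -22320.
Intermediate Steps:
h(Z, l) = -4*l**2
155*h(-11, -6) + 1/(-8) = 155*(-4*(-6)**2) + 1/(-8) = 155*(-4*36) - 1/8 = 155*(-144) - 1/8 = -22320 - 1/8 = -178561/8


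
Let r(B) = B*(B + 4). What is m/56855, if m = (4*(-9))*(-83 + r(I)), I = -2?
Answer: 3132/56855 ≈ 0.055088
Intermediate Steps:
r(B) = B*(4 + B)
m = 3132 (m = (4*(-9))*(-83 - 2*(4 - 2)) = -36*(-83 - 2*2) = -36*(-83 - 4) = -36*(-87) = 3132)
m/56855 = 3132/56855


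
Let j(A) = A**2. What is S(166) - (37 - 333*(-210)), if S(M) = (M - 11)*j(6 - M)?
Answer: 3898033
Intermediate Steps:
S(M) = (6 - M)**2*(-11 + M) (S(M) = (M - 11)*(6 - M)**2 = (-11 + M)*(6 - M)**2 = (6 - M)**2*(-11 + M))
S(166) - (37 - 333*(-210)) = (-6 + 166)**2*(-11 + 166) - (37 - 333*(-210)) = 160**2*155 - (37 + 69930) = 25600*155 - 1*69967 = 3968000 - 69967 = 3898033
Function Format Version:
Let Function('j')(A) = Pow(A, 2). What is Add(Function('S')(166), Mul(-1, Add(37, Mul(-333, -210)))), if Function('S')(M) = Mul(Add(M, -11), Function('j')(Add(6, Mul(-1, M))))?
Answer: 3898033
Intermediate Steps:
Function('S')(M) = Mul(Pow(Add(6, Mul(-1, M)), 2), Add(-11, M)) (Function('S')(M) = Mul(Add(M, -11), Pow(Add(6, Mul(-1, M)), 2)) = Mul(Add(-11, M), Pow(Add(6, Mul(-1, M)), 2)) = Mul(Pow(Add(6, Mul(-1, M)), 2), Add(-11, M)))
Add(Function('S')(166), Mul(-1, Add(37, Mul(-333, -210)))) = Add(Mul(Pow(Add(-6, 166), 2), Add(-11, 166)), Mul(-1, Add(37, Mul(-333, -210)))) = Add(Mul(Pow(160, 2), 155), Mul(-1, Add(37, 69930))) = Add(Mul(25600, 155), Mul(-1, 69967)) = Add(3968000, -69967) = 3898033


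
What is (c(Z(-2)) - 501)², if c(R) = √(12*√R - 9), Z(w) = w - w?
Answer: 250992 - 3006*I ≈ 2.5099e+5 - 3006.0*I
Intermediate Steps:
Z(w) = 0
c(R) = √(-9 + 12*√R)
(c(Z(-2)) - 501)² = (√(-9 + 12*√0) - 501)² = (√(-9 + 12*0) - 501)² = (√(-9 + 0) - 501)² = (√(-9) - 501)² = (3*I - 501)² = (-501 + 3*I)²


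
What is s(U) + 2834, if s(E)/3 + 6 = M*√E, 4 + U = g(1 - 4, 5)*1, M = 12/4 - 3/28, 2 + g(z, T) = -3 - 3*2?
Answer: 2816 + 243*I*√15/28 ≈ 2816.0 + 33.612*I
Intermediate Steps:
g(z, T) = -11 (g(z, T) = -2 + (-3 - 3*2) = -2 + (-3 - 6) = -2 - 9 = -11)
M = 81/28 (M = 12*(¼) - 3*1/28 = 3 - 3/28 = 81/28 ≈ 2.8929)
U = -15 (U = -4 - 11*1 = -4 - 11 = -15)
s(E) = -18 + 243*√E/28 (s(E) = -18 + 3*(81*√E/28) = -18 + 243*√E/28)
s(U) + 2834 = (-18 + 243*√(-15)/28) + 2834 = (-18 + 243*(I*√15)/28) + 2834 = (-18 + 243*I*√15/28) + 2834 = 2816 + 243*I*√15/28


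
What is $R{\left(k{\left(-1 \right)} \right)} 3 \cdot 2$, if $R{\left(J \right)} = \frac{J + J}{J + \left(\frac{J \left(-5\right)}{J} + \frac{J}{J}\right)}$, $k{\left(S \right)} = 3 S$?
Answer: $\frac{36}{7} \approx 5.1429$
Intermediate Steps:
$R{\left(J \right)} = \frac{2 J}{-4 + J}$ ($R{\left(J \right)} = \frac{2 J}{J + \left(\frac{\left(-5\right) J}{J} + 1\right)} = \frac{2 J}{J + \left(-5 + 1\right)} = \frac{2 J}{J - 4} = \frac{2 J}{-4 + J}$)
$R{\left(k{\left(-1 \right)} \right)} 3 \cdot 2 = \frac{2 \cdot 3 \left(-1\right)}{-4 + 3 \left(-1\right)} 3 \cdot 2 = 2 \left(-3\right) \frac{1}{-4 - 3} \cdot 6 = 2 \left(-3\right) \frac{1}{-7} \cdot 6 = 2 \left(-3\right) \left(- \frac{1}{7}\right) 6 = \frac{6}{7} \cdot 6 = \frac{36}{7}$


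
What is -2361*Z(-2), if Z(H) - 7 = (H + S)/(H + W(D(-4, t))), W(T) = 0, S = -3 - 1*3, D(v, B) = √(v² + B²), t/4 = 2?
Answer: -25971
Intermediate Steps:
t = 8 (t = 4*2 = 8)
D(v, B) = √(B² + v²)
S = -6 (S = -3 - 3 = -6)
Z(H) = 7 + (-6 + H)/H (Z(H) = 7 + (H - 6)/(H + 0) = 7 + (-6 + H)/H)
-2361*Z(-2) = -2361*(8 - 6/(-2)) = -2361*(8 - 6*(-½)) = -2361*(8 + 3) = -2361*11 = -25971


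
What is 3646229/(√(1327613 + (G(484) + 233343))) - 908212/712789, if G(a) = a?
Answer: -908212/712789 + 3646229*√97590/390360 ≈ 2916.7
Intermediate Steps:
3646229/(√(1327613 + (G(484) + 233343))) - 908212/712789 = 3646229/(√(1327613 + (484 + 233343))) - 908212/712789 = 3646229/(√(1327613 + 233827)) - 908212*1/712789 = 3646229/(√1561440) - 908212/712789 = 3646229/((4*√97590)) - 908212/712789 = 3646229*(√97590/390360) - 908212/712789 = 3646229*√97590/390360 - 908212/712789 = -908212/712789 + 3646229*√97590/390360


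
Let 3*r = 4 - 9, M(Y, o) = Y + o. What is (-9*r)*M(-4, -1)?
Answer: -75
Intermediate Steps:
r = -5/3 (r = (4 - 9)/3 = (⅓)*(-5) = -5/3 ≈ -1.6667)
(-9*r)*M(-4, -1) = (-9*(-5/3))*(-4 - 1) = 15*(-5) = -75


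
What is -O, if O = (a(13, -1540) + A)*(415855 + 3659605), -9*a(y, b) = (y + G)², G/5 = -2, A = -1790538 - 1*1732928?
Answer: 14359748819820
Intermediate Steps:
A = -3523466 (A = -1790538 - 1732928 = -3523466)
G = -10 (G = 5*(-2) = -10)
a(y, b) = -(-10 + y)²/9 (a(y, b) = -(y - 10)²/9 = -(-10 + y)²/9)
O = -14359748819820 (O = (-(-10 + 13)²/9 - 3523466)*(415855 + 3659605) = (-⅑*3² - 3523466)*4075460 = (-⅑*9 - 3523466)*4075460 = (-1 - 3523466)*4075460 = -3523467*4075460 = -14359748819820)
-O = -1*(-14359748819820) = 14359748819820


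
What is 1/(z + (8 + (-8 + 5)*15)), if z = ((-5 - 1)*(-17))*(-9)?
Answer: -1/955 ≈ -0.0010471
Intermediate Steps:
z = -918 (z = -6*(-17)*(-9) = 102*(-9) = -918)
1/(z + (8 + (-8 + 5)*15)) = 1/(-918 + (8 + (-8 + 5)*15)) = 1/(-918 + (8 - 3*15)) = 1/(-918 + (8 - 45)) = 1/(-918 - 37) = 1/(-955) = -1/955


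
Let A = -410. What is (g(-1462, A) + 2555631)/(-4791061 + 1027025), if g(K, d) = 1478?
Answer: -2557109/3764036 ≈ -0.67935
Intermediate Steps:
(g(-1462, A) + 2555631)/(-4791061 + 1027025) = (1478 + 2555631)/(-4791061 + 1027025) = 2557109/(-3764036) = 2557109*(-1/3764036) = -2557109/3764036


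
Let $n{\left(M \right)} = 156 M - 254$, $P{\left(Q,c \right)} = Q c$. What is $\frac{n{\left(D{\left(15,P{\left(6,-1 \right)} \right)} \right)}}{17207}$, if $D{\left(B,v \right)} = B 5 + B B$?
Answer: $\frac{46546}{17207} \approx 2.7051$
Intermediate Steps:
$D{\left(B,v \right)} = B^{2} + 5 B$ ($D{\left(B,v \right)} = 5 B + B^{2} = B^{2} + 5 B$)
$n{\left(M \right)} = -254 + 156 M$
$\frac{n{\left(D{\left(15,P{\left(6,-1 \right)} \right)} \right)}}{17207} = \frac{-254 + 156 \cdot 15 \left(5 + 15\right)}{17207} = \left(-254 + 156 \cdot 15 \cdot 20\right) \frac{1}{17207} = \left(-254 + 156 \cdot 300\right) \frac{1}{17207} = \left(-254 + 46800\right) \frac{1}{17207} = 46546 \cdot \frac{1}{17207} = \frac{46546}{17207}$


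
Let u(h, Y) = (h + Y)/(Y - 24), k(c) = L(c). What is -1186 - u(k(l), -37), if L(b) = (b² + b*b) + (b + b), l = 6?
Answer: -72299/61 ≈ -1185.2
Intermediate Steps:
L(b) = 2*b + 2*b² (L(b) = (b² + b²) + 2*b = 2*b² + 2*b = 2*b + 2*b²)
k(c) = 2*c*(1 + c)
u(h, Y) = (Y + h)/(-24 + Y)
-1186 - u(k(l), -37) = -1186 - (-37 + 2*6*(1 + 6))/(-24 - 37) = -1186 - (-37 + 2*6*7)/(-61) = -1186 - (-1)*(-37 + 84)/61 = -1186 - (-1)*47/61 = -1186 - 1*(-47/61) = -1186 + 47/61 = -72299/61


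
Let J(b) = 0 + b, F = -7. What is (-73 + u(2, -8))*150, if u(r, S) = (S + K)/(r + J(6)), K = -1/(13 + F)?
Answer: -88825/8 ≈ -11103.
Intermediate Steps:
J(b) = b
K = -⅙ (K = -1/(13 - 7) = -1/6 = -1*⅙ = -⅙ ≈ -0.16667)
u(r, S) = (-⅙ + S)/(6 + r) (u(r, S) = (S - ⅙)/(r + 6) = (-⅙ + S)/(6 + r))
(-73 + u(2, -8))*150 = (-73 + (-⅙ - 8)/(6 + 2))*150 = (-73 - 49/6/8)*150 = (-73 + (⅛)*(-49/6))*150 = (-73 - 49/48)*150 = -3553/48*150 = -88825/8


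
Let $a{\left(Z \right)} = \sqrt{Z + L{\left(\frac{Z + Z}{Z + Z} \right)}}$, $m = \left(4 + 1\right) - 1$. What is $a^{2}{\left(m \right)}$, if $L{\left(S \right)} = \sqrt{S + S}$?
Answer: $4 + \sqrt{2} \approx 5.4142$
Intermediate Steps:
$m = 4$ ($m = 5 - 1 = 4$)
$L{\left(S \right)} = \sqrt{2} \sqrt{S}$ ($L{\left(S \right)} = \sqrt{2 S} = \sqrt{2} \sqrt{S}$)
$a{\left(Z \right)} = \sqrt{Z + \sqrt{2}}$ ($a{\left(Z \right)} = \sqrt{Z + \sqrt{2} \sqrt{\frac{Z + Z}{Z + Z}}} = \sqrt{Z + \sqrt{2} \sqrt{\frac{2 Z}{2 Z}}} = \sqrt{Z + \sqrt{2} \sqrt{2 Z \frac{1}{2 Z}}} = \sqrt{Z + \sqrt{2} \sqrt{1}} = \sqrt{Z + \sqrt{2} \cdot 1} = \sqrt{Z + \sqrt{2}}$)
$a^{2}{\left(m \right)} = \left(\sqrt{4 + \sqrt{2}}\right)^{2} = 4 + \sqrt{2}$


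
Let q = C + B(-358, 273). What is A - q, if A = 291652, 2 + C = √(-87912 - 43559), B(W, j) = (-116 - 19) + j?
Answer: 291516 - I*√131471 ≈ 2.9152e+5 - 362.59*I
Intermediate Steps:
B(W, j) = -135 + j
C = -2 + I*√131471 (C = -2 + √(-87912 - 43559) = -2 + √(-131471) = -2 + I*√131471 ≈ -2.0 + 362.59*I)
q = 136 + I*√131471 (q = (-2 + I*√131471) + (-135 + 273) = (-2 + I*√131471) + 138 = 136 + I*√131471 ≈ 136.0 + 362.59*I)
A - q = 291652 - (136 + I*√131471) = 291652 + (-136 - I*√131471) = 291516 - I*√131471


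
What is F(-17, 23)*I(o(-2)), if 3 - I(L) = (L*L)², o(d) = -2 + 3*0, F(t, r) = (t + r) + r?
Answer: -377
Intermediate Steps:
F(t, r) = t + 2*r (F(t, r) = (r + t) + r = t + 2*r)
o(d) = -2 (o(d) = -2 + 0 = -2)
I(L) = 3 - L⁴ (I(L) = 3 - (L*L)² = 3 - (L²)² = 3 - L⁴)
F(-17, 23)*I(o(-2)) = (-17 + 2*23)*(3 - 1*(-2)⁴) = (-17 + 46)*(3 - 1*16) = 29*(3 - 16) = 29*(-13) = -377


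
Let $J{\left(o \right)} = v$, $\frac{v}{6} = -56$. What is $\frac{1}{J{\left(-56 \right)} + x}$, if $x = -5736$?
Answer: $- \frac{1}{6072} \approx -0.00016469$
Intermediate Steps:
$v = -336$ ($v = 6 \left(-56\right) = -336$)
$J{\left(o \right)} = -336$
$\frac{1}{J{\left(-56 \right)} + x} = \frac{1}{-336 - 5736} = \frac{1}{-6072} = - \frac{1}{6072}$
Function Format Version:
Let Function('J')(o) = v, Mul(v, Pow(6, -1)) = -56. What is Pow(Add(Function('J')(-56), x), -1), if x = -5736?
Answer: Rational(-1, 6072) ≈ -0.00016469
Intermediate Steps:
v = -336 (v = Mul(6, -56) = -336)
Function('J')(o) = -336
Pow(Add(Function('J')(-56), x), -1) = Pow(Add(-336, -5736), -1) = Pow(-6072, -1) = Rational(-1, 6072)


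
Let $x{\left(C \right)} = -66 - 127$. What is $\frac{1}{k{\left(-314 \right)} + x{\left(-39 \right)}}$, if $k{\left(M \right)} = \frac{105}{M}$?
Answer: $- \frac{314}{60707} \approx -0.0051724$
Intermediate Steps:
$x{\left(C \right)} = -193$
$\frac{1}{k{\left(-314 \right)} + x{\left(-39 \right)}} = \frac{1}{\frac{105}{-314} - 193} = \frac{1}{105 \left(- \frac{1}{314}\right) - 193} = \frac{1}{- \frac{105}{314} - 193} = \frac{1}{- \frac{60707}{314}} = - \frac{314}{60707}$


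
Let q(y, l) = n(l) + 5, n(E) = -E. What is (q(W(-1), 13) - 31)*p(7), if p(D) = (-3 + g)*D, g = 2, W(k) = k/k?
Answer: 273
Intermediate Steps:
W(k) = 1
q(y, l) = 5 - l (q(y, l) = -l + 5 = 5 - l)
p(D) = -D (p(D) = (-3 + 2)*D = -D)
(q(W(-1), 13) - 31)*p(7) = ((5 - 1*13) - 31)*(-1*7) = ((5 - 13) - 31)*(-7) = (-8 - 31)*(-7) = -39*(-7) = 273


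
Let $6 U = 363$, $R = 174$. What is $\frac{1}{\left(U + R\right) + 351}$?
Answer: $\frac{2}{1171} \approx 0.0017079$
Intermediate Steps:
$U = \frac{121}{2}$ ($U = \frac{1}{6} \cdot 363 = \frac{121}{2} \approx 60.5$)
$\frac{1}{\left(U + R\right) + 351} = \frac{1}{\left(\frac{121}{2} + 174\right) + 351} = \frac{1}{\frac{469}{2} + 351} = \frac{1}{\frac{1171}{2}} = \frac{2}{1171}$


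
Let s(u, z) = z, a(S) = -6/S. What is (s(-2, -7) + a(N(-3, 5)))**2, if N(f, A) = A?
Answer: 1681/25 ≈ 67.240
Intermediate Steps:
(s(-2, -7) + a(N(-3, 5)))**2 = (-7 - 6/5)**2 = (-41/5)**2 = 1681/25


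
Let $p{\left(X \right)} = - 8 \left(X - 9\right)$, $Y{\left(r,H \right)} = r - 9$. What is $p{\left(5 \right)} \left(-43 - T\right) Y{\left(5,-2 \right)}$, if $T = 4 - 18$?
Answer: $3712$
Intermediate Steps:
$Y{\left(r,H \right)} = -9 + r$
$T = -14$ ($T = 4 - 18 = -14$)
$p{\left(X \right)} = 72 - 8 X$ ($p{\left(X \right)} = - 8 \left(-9 + X\right) = 72 - 8 X$)
$p{\left(5 \right)} \left(-43 - T\right) Y{\left(5,-2 \right)} = \left(72 - 40\right) \left(-43 - -14\right) \left(-9 + 5\right) = \left(72 - 40\right) \left(-43 + 14\right) \left(-4\right) = 32 \left(-29\right) \left(-4\right) = \left(-928\right) \left(-4\right) = 3712$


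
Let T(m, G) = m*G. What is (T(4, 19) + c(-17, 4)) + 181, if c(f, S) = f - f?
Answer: 257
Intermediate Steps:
c(f, S) = 0
T(m, G) = G*m
(T(4, 19) + c(-17, 4)) + 181 = (19*4 + 0) + 181 = (76 + 0) + 181 = 76 + 181 = 257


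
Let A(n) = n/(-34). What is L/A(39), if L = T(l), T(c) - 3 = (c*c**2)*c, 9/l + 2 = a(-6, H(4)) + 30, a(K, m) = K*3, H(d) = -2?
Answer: -207179/65000 ≈ -3.1874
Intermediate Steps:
a(K, m) = 3*K
A(n) = -n/34 (A(n) = n*(-1/34) = -n/34)
l = 9/10 (l = 9/(-2 + (3*(-6) + 30)) = 9/(-2 + (-18 + 30)) = 9/(-2 + 12) = 9/10 ≈ 0.90000)
T(c) = 3 + c**4 (T(c) = 3 + (c*c**2)*c = 3 + c**3*c = 3 + c**4)
L = 36561/10000 (L = 3 + (9/10)**4 = 3 + 6561/10000 = 36561/10000 ≈ 3.6561)
L/A(39) = 36561/(10000*((-1/34*39))) = 36561/(10000*(-39/34)) = (36561/10000)*(-34/39) = -207179/65000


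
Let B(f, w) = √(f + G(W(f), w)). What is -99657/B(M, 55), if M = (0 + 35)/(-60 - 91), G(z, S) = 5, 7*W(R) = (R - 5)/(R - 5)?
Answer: -33219*√755/20 ≈ -45638.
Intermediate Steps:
W(R) = ⅐ (W(R) = ((R - 5)/(R - 5))/7 = ((-5 + R)/(-5 + R))/7 = (⅐)*1 = ⅐)
M = -35/151 (M = 35/(-151) = 35*(-1/151) = -35/151 ≈ -0.23179)
B(f, w) = √(5 + f) (B(f, w) = √(f + 5) = √(5 + f))
-99657/B(M, 55) = -99657/√(5 - 35/151) = -99657*√755/60 = -33219*√755/20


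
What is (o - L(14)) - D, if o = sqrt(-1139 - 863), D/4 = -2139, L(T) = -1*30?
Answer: 8586 + I*sqrt(2002) ≈ 8586.0 + 44.744*I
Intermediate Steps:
L(T) = -30
D = -8556 (D = 4*(-2139) = -8556)
o = I*sqrt(2002) (o = sqrt(-2002) = I*sqrt(2002) ≈ 44.744*I)
(o - L(14)) - D = (I*sqrt(2002) - 1*(-30)) - 1*(-8556) = (I*sqrt(2002) + 30) + 8556 = (30 + I*sqrt(2002)) + 8556 = 8586 + I*sqrt(2002)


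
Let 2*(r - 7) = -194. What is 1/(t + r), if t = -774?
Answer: -1/864 ≈ -0.0011574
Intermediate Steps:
r = -90 (r = 7 + (½)*(-194) = 7 - 97 = -90)
1/(t + r) = 1/(-774 - 90) = 1/(-864) = -1/864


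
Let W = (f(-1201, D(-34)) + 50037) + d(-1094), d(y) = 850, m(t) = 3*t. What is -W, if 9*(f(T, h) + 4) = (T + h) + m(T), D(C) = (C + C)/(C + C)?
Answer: -151048/3 ≈ -50349.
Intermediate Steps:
D(C) = 1 (D(C) = (2*C)/((2*C)) = (2*C)*(1/(2*C)) = 1)
f(T, h) = -4 + h/9 + 4*T/9 (f(T, h) = -4 + ((T + h) + 3*T)/9 = -4 + (h + 4*T)/9 = -4 + (h/9 + 4*T/9) = -4 + h/9 + 4*T/9)
W = 151048/3 (W = ((-4 + (⅑)*1 + (4/9)*(-1201)) + 50037) + 850 = ((-4 + ⅑ - 4804/9) + 50037) + 850 = (-1613/3 + 50037) + 850 = 148498/3 + 850 = 151048/3 ≈ 50349.)
-W = -1*151048/3 = -151048/3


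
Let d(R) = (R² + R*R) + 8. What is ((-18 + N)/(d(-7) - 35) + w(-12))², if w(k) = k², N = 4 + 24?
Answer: 104734756/5041 ≈ 20777.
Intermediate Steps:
d(R) = 8 + 2*R² (d(R) = (R² + R²) + 8 = 2*R² + 8 = 8 + 2*R²)
N = 28
((-18 + N)/(d(-7) - 35) + w(-12))² = ((-18 + 28)/((8 + 2*(-7)²) - 35) + (-12)²)² = (10/((8 + 2*49) - 35) + 144)² = (10/((8 + 98) - 35) + 144)² = (10/(106 - 35) + 144)² = (10/71 + 144)² = (10234/71)² = 104734756/5041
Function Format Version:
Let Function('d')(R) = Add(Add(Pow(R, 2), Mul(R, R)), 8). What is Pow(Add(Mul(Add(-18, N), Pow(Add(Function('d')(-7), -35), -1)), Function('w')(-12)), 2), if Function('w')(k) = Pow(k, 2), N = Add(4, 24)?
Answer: Rational(104734756, 5041) ≈ 20777.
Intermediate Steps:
Function('d')(R) = Add(8, Mul(2, Pow(R, 2))) (Function('d')(R) = Add(Add(Pow(R, 2), Pow(R, 2)), 8) = Add(Mul(2, Pow(R, 2)), 8) = Add(8, Mul(2, Pow(R, 2))))
N = 28
Pow(Add(Mul(Add(-18, N), Pow(Add(Function('d')(-7), -35), -1)), Function('w')(-12)), 2) = Pow(Add(Mul(Add(-18, 28), Pow(Add(Add(8, Mul(2, Pow(-7, 2))), -35), -1)), Pow(-12, 2)), 2) = Pow(Add(Mul(10, Pow(Add(Add(8, Mul(2, 49)), -35), -1)), 144), 2) = Pow(Add(Mul(10, Pow(Add(Add(8, 98), -35), -1)), 144), 2) = Pow(Add(Mul(10, Pow(Add(106, -35), -1)), 144), 2) = Pow(Add(Mul(10, Pow(71, -1)), 144), 2) = Pow(Add(Mul(10, Rational(1, 71)), 144), 2) = Pow(Add(Rational(10, 71), 144), 2) = Pow(Rational(10234, 71), 2) = Rational(104734756, 5041)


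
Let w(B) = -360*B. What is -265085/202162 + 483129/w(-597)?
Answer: 2261014261/2413814280 ≈ 0.93670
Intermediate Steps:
-265085/202162 + 483129/w(-597) = -265085/202162 + 483129/((-360*(-597))) = -265085*1/202162 + 483129/214920 = -265085/202162 + 483129*(1/214920) = -265085/202162 + 53681/23880 = 2261014261/2413814280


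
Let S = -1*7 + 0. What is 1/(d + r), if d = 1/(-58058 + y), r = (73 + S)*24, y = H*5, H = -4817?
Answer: 82143/130114511 ≈ 0.00063131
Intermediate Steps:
S = -7 (S = -7 + 0 = -7)
y = -24085 (y = -4817*5 = -24085)
r = 1584 (r = (73 - 7)*24 = 66*24 = 1584)
d = -1/82143 (d = 1/(-58058 - 24085) = 1/(-82143) = -1/82143 ≈ -1.2174e-5)
1/(d + r) = 1/(-1/82143 + 1584) = 1/(130114511/82143) = 82143/130114511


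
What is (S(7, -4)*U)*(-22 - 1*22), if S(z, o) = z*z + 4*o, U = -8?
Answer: 11616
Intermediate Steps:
S(z, o) = z**2 + 4*o
(S(7, -4)*U)*(-22 - 1*22) = ((7**2 + 4*(-4))*(-8))*(-22 - 1*22) = ((49 - 16)*(-8))*(-22 - 22) = (33*(-8))*(-44) = -264*(-44) = 11616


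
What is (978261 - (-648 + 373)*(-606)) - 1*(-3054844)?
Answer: 3866455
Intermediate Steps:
(978261 - (-648 + 373)*(-606)) - 1*(-3054844) = (978261 - (-275)*(-606)) + 3054844 = (978261 - 1*166650) + 3054844 = (978261 - 166650) + 3054844 = 811611 + 3054844 = 3866455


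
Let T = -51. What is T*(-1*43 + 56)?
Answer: -663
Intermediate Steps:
T*(-1*43 + 56) = -51*(-1*43 + 56) = -51*(-43 + 56) = -51*13 = -663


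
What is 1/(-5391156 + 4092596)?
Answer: -1/1298560 ≈ -7.7008e-7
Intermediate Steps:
1/(-5391156 + 4092596) = 1/(-1298560) = -1/1298560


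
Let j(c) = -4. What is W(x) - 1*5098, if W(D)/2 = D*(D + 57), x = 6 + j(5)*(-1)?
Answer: -3758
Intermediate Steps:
x = 10 (x = 6 - 4*(-1) = 6 + 4 = 10)
W(D) = 2*D*(57 + D) (W(D) = 2*(D*(D + 57)) = 2*(D*(57 + D)) = 2*D*(57 + D))
W(x) - 1*5098 = 2*10*(57 + 10) - 1*5098 = 2*10*67 - 5098 = 1340 - 5098 = -3758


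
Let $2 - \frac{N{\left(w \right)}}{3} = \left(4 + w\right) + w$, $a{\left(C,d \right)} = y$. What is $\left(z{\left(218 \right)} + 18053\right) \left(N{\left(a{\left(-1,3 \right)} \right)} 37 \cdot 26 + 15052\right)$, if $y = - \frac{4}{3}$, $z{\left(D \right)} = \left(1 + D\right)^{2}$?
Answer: $1120653664$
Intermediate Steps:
$y = - \frac{4}{3}$ ($y = \left(-4\right) \frac{1}{3} = - \frac{4}{3} \approx -1.3333$)
$a{\left(C,d \right)} = - \frac{4}{3}$
$N{\left(w \right)} = -6 - 6 w$ ($N{\left(w \right)} = 6 - 3 \left(\left(4 + w\right) + w\right) = 6 - 3 \left(4 + 2 w\right) = 6 - \left(12 + 6 w\right) = -6 - 6 w$)
$\left(z{\left(218 \right)} + 18053\right) \left(N{\left(a{\left(-1,3 \right)} \right)} 37 \cdot 26 + 15052\right) = \left(\left(1 + 218\right)^{2} + 18053\right) \left(\left(-6 - -8\right) 37 \cdot 26 + 15052\right) = \left(219^{2} + 18053\right) \left(\left(-6 + 8\right) 37 \cdot 26 + 15052\right) = \left(47961 + 18053\right) \left(2 \cdot 37 \cdot 26 + 15052\right) = 66014 \left(74 \cdot 26 + 15052\right) = 66014 \left(1924 + 15052\right) = 66014 \cdot 16976 = 1120653664$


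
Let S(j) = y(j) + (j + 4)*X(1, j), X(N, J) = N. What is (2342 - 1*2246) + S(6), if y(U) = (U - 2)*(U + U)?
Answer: 154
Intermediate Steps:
y(U) = 2*U*(-2 + U) (y(U) = (-2 + U)*(2*U) = 2*U*(-2 + U))
S(j) = 4 + j + 2*j*(-2 + j) (S(j) = 2*j*(-2 + j) + (j + 4)*1 = 2*j*(-2 + j) + (4 + j)*1 = 2*j*(-2 + j) + (4 + j) = 4 + j + 2*j*(-2 + j))
(2342 - 1*2246) + S(6) = (2342 - 1*2246) + (4 + 6 + 2*6*(-2 + 6)) = (2342 - 2246) + (4 + 6 + 2*6*4) = 96 + (4 + 6 + 48) = 96 + 58 = 154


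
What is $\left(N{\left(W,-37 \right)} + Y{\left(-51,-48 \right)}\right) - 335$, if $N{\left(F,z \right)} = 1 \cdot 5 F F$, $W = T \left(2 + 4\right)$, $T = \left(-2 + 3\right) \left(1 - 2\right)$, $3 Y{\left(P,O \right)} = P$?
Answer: $-172$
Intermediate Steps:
$Y{\left(P,O \right)} = \frac{P}{3}$
$T = -1$ ($T = 1 \left(-1\right) = -1$)
$W = -6$ ($W = - (2 + 4) = \left(-1\right) 6 = -6$)
$N{\left(F,z \right)} = 5 F^{2}$
$\left(N{\left(W,-37 \right)} + Y{\left(-51,-48 \right)}\right) - 335 = \left(5 \left(-6\right)^{2} + \frac{1}{3} \left(-51\right)\right) - 335 = \left(5 \cdot 36 - 17\right) - 335 = \left(180 - 17\right) - 335 = 163 - 335 = -172$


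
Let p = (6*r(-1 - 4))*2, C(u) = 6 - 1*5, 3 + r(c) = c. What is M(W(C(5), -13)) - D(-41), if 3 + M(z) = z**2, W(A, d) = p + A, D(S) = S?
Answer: 9063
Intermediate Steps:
r(c) = -3 + c
C(u) = 1 (C(u) = 6 - 5 = 1)
p = -96 (p = (6*(-3 + (-1 - 4)))*2 = (6*(-3 - 5))*2 = (6*(-8))*2 = -48*2 = -96)
W(A, d) = -96 + A
M(z) = -3 + z**2
M(W(C(5), -13)) - D(-41) = (-3 + (-96 + 1)**2) - 1*(-41) = (-3 + (-95)**2) + 41 = (-3 + 9025) + 41 = 9022 + 41 = 9063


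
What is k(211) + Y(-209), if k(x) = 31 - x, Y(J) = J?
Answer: -389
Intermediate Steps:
k(211) + Y(-209) = (31 - 1*211) - 209 = (31 - 211) - 209 = -180 - 209 = -389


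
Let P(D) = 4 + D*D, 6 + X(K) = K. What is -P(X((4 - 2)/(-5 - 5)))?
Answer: -1061/25 ≈ -42.440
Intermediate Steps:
X(K) = -6 + K
P(D) = 4 + D²
-P(X((4 - 2)/(-5 - 5))) = -(4 + (-6 + (4 - 2)/(-5 - 5))²) = -(4 + (-6 + 2/(-10))²) = -(4 + (-6 + 2*(-⅒))²) = -(4 + (-6 - ⅕)²) = -(4 + (-31/5)²) = -(4 + 961/25) = -1*1061/25 = -1061/25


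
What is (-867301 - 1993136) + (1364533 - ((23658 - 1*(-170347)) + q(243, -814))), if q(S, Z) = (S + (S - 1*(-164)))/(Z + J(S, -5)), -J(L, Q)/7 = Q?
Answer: -1316438461/779 ≈ -1.6899e+6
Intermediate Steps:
J(L, Q) = -7*Q
q(S, Z) = (164 + 2*S)/(35 + Z) (q(S, Z) = (S + (S - 1*(-164)))/(Z - 7*(-5)) = (S + (S + 164))/(Z + 35) = (S + (164 + S))/(35 + Z) = (164 + 2*S)/(35 + Z))
(-867301 - 1993136) + (1364533 - ((23658 - 1*(-170347)) + q(243, -814))) = (-867301 - 1993136) + (1364533 - ((23658 - 1*(-170347)) + 2*(82 + 243)/(35 - 814))) = -2860437 + (1364533 - ((23658 + 170347) + 2*325/(-779))) = -2860437 + (1364533 - (194005 + 2*(-1/779)*325)) = -2860437 + (1364533 - (194005 - 650/779)) = -2860437 + (1364533 - 1*151129245/779) = -2860437 + (1364533 - 151129245/779) = -2860437 + 911841962/779 = -1316438461/779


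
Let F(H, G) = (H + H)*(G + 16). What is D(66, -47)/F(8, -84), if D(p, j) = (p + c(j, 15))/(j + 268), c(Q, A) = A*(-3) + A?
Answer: -9/60112 ≈ -0.00014972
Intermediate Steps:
c(Q, A) = -2*A (c(Q, A) = -3*A + A = -2*A)
F(H, G) = 2*H*(16 + G) (F(H, G) = (2*H)*(16 + G) = 2*H*(16 + G))
D(p, j) = (-30 + p)/(268 + j) (D(p, j) = (p - 2*15)/(j + 268) = (p - 30)/(268 + j) = (-30 + p)/(268 + j))
D(66, -47)/F(8, -84) = ((-30 + 66)/(268 - 47))/((2*8*(16 - 84))) = (36/221)/((2*8*(-68))) = ((1/221)*36)/(-1088) = (36/221)*(-1/1088) = -9/60112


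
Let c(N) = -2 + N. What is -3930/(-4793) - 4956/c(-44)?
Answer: 11967444/110239 ≈ 108.56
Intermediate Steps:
-3930/(-4793) - 4956/c(-44) = -3930/(-4793) - 4956/(-2 - 44) = -3930*(-1/4793) - 4956/(-46) = 3930/4793 - 4956*(-1/46) = 3930/4793 + 2478/23 = 11967444/110239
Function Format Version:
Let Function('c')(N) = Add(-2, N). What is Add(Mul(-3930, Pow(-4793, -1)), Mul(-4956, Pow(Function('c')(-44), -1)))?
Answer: Rational(11967444, 110239) ≈ 108.56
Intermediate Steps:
Add(Mul(-3930, Pow(-4793, -1)), Mul(-4956, Pow(Function('c')(-44), -1))) = Add(Mul(-3930, Pow(-4793, -1)), Mul(-4956, Pow(Add(-2, -44), -1))) = Add(Mul(-3930, Rational(-1, 4793)), Mul(-4956, Pow(-46, -1))) = Add(Rational(3930, 4793), Mul(-4956, Rational(-1, 46))) = Add(Rational(3930, 4793), Rational(2478, 23)) = Rational(11967444, 110239)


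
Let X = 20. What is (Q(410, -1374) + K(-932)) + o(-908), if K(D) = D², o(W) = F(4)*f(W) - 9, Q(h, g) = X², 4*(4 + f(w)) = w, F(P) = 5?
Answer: 867860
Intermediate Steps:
f(w) = -4 + w/4
Q(h, g) = 400 (Q(h, g) = 20² = 400)
o(W) = -29 + 5*W/4 (o(W) = 5*(-4 + W/4) - 9 = (-20 + 5*W/4) - 9 = -29 + 5*W/4)
(Q(410, -1374) + K(-932)) + o(-908) = (400 + (-932)²) + (-29 + (5/4)*(-908)) = (400 + 868624) + (-29 - 1135) = 869024 - 1164 = 867860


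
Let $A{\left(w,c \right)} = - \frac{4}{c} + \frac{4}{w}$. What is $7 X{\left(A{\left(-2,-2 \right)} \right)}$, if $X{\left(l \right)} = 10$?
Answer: $70$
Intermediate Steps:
$7 X{\left(A{\left(-2,-2 \right)} \right)} = 7 \cdot 10 = 70$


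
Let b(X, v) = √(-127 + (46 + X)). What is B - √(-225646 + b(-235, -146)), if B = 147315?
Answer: 147315 - √(-225646 + 2*I*√79) ≈ 1.4732e+5 - 475.02*I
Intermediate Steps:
b(X, v) = √(-81 + X)
B - √(-225646 + b(-235, -146)) = 147315 - √(-225646 + √(-81 - 235)) = 147315 - √(-225646 + √(-316)) = 147315 - √(-225646 + 2*I*√79)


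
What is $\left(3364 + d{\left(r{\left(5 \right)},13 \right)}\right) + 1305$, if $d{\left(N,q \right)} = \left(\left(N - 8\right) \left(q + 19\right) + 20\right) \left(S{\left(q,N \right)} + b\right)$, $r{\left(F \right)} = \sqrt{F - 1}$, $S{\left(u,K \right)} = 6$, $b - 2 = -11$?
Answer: $5185$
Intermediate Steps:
$b = -9$ ($b = 2 - 11 = -9$)
$r{\left(F \right)} = \sqrt{-1 + F}$
$d{\left(N,q \right)} = -60 - 3 \left(-8 + N\right) \left(19 + q\right)$ ($d{\left(N,q \right)} = \left(\left(N - 8\right) \left(q + 19\right) + 20\right) \left(6 - 9\right) = \left(\left(-8 + N\right) \left(19 + q\right) + 20\right) \left(-3\right) = \left(20 + \left(-8 + N\right) \left(19 + q\right)\right) \left(-3\right) = -60 - 3 \left(-8 + N\right) \left(19 + q\right)$)
$\left(3364 + d{\left(r{\left(5 \right)},13 \right)}\right) + 1305 = \left(3364 + \left(396 - 57 \sqrt{-1 + 5} + 24 \cdot 13 - 3 \sqrt{-1 + 5} \cdot 13\right)\right) + 1305 = \left(3364 + \left(396 - 57 \sqrt{4} + 312 - 3 \sqrt{4} \cdot 13\right)\right) + 1305 = \left(3364 + \left(396 - 114 + 312 - 6 \cdot 13\right)\right) + 1305 = \left(3364 + \left(396 - 114 + 312 - 78\right)\right) + 1305 = \left(3364 + 516\right) + 1305 = 3880 + 1305 = 5185$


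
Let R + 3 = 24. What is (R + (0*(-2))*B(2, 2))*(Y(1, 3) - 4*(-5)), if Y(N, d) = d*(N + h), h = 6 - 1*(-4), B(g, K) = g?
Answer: 1113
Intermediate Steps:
R = 21 (R = -3 + 24 = 21)
h = 10 (h = 6 + 4 = 10)
Y(N, d) = d*(10 + N) (Y(N, d) = d*(N + 10) = d*(10 + N))
(R + (0*(-2))*B(2, 2))*(Y(1, 3) - 4*(-5)) = (21 + (0*(-2))*2)*(3*(10 + 1) - 4*(-5)) = (21 + 0*2)*(3*11 + 20) = (21 + 0)*(33 + 20) = 21*53 = 1113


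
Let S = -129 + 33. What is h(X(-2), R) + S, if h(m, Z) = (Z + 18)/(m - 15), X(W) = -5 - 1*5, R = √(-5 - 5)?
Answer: -2418/25 - I*√10/25 ≈ -96.72 - 0.12649*I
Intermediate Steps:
R = I*√10 (R = √(-10) = I*√10 ≈ 3.1623*I)
X(W) = -10 (X(W) = -5 - 5 = -10)
h(m, Z) = (18 + Z)/(-15 + m)
S = -96
h(X(-2), R) + S = (18 + I*√10)/(-15 - 10) - 96 = (18 + I*√10)/(-25) - 96 = -(18 + I*√10)/25 - 96 = (-18/25 - I*√10/25) - 96 = -2418/25 - I*√10/25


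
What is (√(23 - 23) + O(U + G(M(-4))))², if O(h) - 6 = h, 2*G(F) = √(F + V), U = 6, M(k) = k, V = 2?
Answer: (24 + I*√2)²/4 ≈ 143.5 + 16.971*I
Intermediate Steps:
G(F) = √(2 + F)/2 (G(F) = √(F + 2)/2 = √(2 + F)/2)
O(h) = 6 + h
(√(23 - 23) + O(U + G(M(-4))))² = (√(23 - 23) + (6 + (6 + √(2 - 4)/2)))² = (√0 + (6 + (6 + √(-2)/2)))² = (0 + (6 + (6 + (I*√2)/2)))² = (0 + (6 + (6 + I*√2/2)))² = (0 + (12 + I*√2/2))² = (12 + I*√2/2)²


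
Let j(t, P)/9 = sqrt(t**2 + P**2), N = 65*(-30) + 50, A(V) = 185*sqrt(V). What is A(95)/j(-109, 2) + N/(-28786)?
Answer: 950/14393 + 185*sqrt(45163)/21393 ≈ 1.9038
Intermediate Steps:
N = -1900 (N = -1950 + 50 = -1900)
j(t, P) = 9*sqrt(P**2 + t**2) (j(t, P) = 9*sqrt(t**2 + P**2) = 9*sqrt(P**2 + t**2))
A(95)/j(-109, 2) + N/(-28786) = (185*sqrt(95))/((9*sqrt(2**2 + (-109)**2))) - 1900/(-28786) = (185*sqrt(95))/((9*sqrt(4 + 11881))) - 1900*(-1/28786) = (185*sqrt(95))/((9*sqrt(11885))) + 950/14393 = (185*sqrt(95))*(sqrt(11885)/106965) + 950/14393 = 185*sqrt(45163)/21393 + 950/14393 = 950/14393 + 185*sqrt(45163)/21393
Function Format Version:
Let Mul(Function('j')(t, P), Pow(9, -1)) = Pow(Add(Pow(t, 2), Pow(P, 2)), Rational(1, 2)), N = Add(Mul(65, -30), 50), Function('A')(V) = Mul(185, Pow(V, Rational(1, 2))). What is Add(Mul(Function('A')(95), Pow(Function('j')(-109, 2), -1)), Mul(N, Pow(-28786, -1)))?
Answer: Add(Rational(950, 14393), Mul(Rational(185, 21393), Pow(45163, Rational(1, 2)))) ≈ 1.9038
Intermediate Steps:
N = -1900 (N = Add(-1950, 50) = -1900)
Function('j')(t, P) = Mul(9, Pow(Add(Pow(P, 2), Pow(t, 2)), Rational(1, 2))) (Function('j')(t, P) = Mul(9, Pow(Add(Pow(t, 2), Pow(P, 2)), Rational(1, 2))) = Mul(9, Pow(Add(Pow(P, 2), Pow(t, 2)), Rational(1, 2))))
Add(Mul(Function('A')(95), Pow(Function('j')(-109, 2), -1)), Mul(N, Pow(-28786, -1))) = Add(Mul(Mul(185, Pow(95, Rational(1, 2))), Pow(Mul(9, Pow(Add(Pow(2, 2), Pow(-109, 2)), Rational(1, 2))), -1)), Mul(-1900, Pow(-28786, -1))) = Add(Mul(Mul(185, Pow(95, Rational(1, 2))), Pow(Mul(9, Pow(Add(4, 11881), Rational(1, 2))), -1)), Mul(-1900, Rational(-1, 28786))) = Add(Mul(Mul(185, Pow(95, Rational(1, 2))), Pow(Mul(9, Pow(11885, Rational(1, 2))), -1)), Rational(950, 14393)) = Add(Mul(Mul(185, Pow(95, Rational(1, 2))), Mul(Rational(1, 106965), Pow(11885, Rational(1, 2)))), Rational(950, 14393)) = Add(Mul(Rational(185, 21393), Pow(45163, Rational(1, 2))), Rational(950, 14393)) = Add(Rational(950, 14393), Mul(Rational(185, 21393), Pow(45163, Rational(1, 2))))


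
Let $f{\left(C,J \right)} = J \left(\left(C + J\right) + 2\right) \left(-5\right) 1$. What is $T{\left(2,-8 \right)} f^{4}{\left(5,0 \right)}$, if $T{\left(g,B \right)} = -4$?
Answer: $0$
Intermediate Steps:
$f{\left(C,J \right)} = - 5 J \left(2 + C + J\right)$ ($f{\left(C,J \right)} = J \left(2 + C + J\right) \left(-5\right) 1 = - 5 J \left(2 + C + J\right) 1 = - 5 J \left(2 + C + J\right)$)
$T{\left(2,-8 \right)} f^{4}{\left(5,0 \right)} = - 4 \left(\left(-5\right) 0 \left(2 + 5 + 0\right)\right)^{4} = - 4 \left(\left(-5\right) 0 \cdot 7\right)^{4} = - 4 \cdot 0^{4} = \left(-4\right) 0 = 0$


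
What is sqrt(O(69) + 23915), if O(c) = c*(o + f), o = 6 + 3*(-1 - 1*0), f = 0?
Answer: sqrt(24122) ≈ 155.31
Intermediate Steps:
o = 3 (o = 6 + 3*(-1 + 0) = 6 + 3*(-1) = 6 - 3 = 3)
O(c) = 3*c (O(c) = c*(3 + 0) = c*3 = 3*c)
sqrt(O(69) + 23915) = sqrt(3*69 + 23915) = sqrt(207 + 23915) = sqrt(24122)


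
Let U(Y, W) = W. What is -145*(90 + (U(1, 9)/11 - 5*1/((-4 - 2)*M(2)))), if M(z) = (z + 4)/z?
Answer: -2615365/198 ≈ -13209.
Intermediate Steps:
M(z) = (4 + z)/z
-145*(90 + (U(1, 9)/11 - 5*1/((-4 - 2)*M(2)))) = -145*(90 + (9/11 - 5*2/((-4 - 2)*(4 + 2)))) = -145*(90 + (9*(1/11) - 5/(((½)*6)*(-6)))) = -145*(90 + (9/11 - 5/(3*(-6)))) = -145*(90 + (9/11 - 5/(-18))) = -145*(90 + (9/11 - 5*(-1/18))) = -145*(90 + (9/11 + 5/18)) = -145*(90 + 217/198) = -145*18037/198 = -2615365/198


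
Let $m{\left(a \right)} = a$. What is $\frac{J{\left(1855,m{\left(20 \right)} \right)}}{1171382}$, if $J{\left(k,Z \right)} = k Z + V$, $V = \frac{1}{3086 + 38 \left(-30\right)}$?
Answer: $\frac{72196601}{2279509372} \approx 0.031672$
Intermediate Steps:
$V = \frac{1}{1946}$ ($V = \frac{1}{3086 - 1140} = \frac{1}{1946} \approx 0.00051387$)
$J{\left(k,Z \right)} = \frac{1}{1946} + Z k$ ($J{\left(k,Z \right)} = k Z + \frac{1}{1946} = Z k + \frac{1}{1946} = \frac{1}{1946} + Z k$)
$\frac{J{\left(1855,m{\left(20 \right)} \right)}}{1171382} = \frac{\frac{1}{1946} + 20 \cdot 1855}{1171382} = \left(\frac{1}{1946} + 37100\right) \frac{1}{1171382} = \frac{72196601}{1946} \cdot \frac{1}{1171382} = \frac{72196601}{2279509372}$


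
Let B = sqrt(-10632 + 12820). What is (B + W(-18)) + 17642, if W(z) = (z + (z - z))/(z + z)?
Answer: 35285/2 + 2*sqrt(547) ≈ 17689.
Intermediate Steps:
W(z) = 1/2 (W(z) = (z + 0)/((2*z)) = z*(1/(2*z)) = 1/2)
B = 2*sqrt(547) (B = sqrt(2188) = 2*sqrt(547) ≈ 46.776)
(B + W(-18)) + 17642 = (2*sqrt(547) + 1/2) + 17642 = (1/2 + 2*sqrt(547)) + 17642 = 35285/2 + 2*sqrt(547)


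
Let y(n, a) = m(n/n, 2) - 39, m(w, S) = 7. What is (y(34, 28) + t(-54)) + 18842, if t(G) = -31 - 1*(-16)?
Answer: 18795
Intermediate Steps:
t(G) = -15 (t(G) = -31 + 16 = -15)
y(n, a) = -32 (y(n, a) = 7 - 39 = -32)
(y(34, 28) + t(-54)) + 18842 = (-32 - 15) + 18842 = -47 + 18842 = 18795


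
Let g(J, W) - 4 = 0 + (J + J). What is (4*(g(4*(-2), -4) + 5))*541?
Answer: -15148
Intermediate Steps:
g(J, W) = 4 + 2*J (g(J, W) = 4 + (0 + (J + J)) = 4 + (0 + 2*J) = 4 + 2*J)
(4*(g(4*(-2), -4) + 5))*541 = (4*((4 + 2*(4*(-2))) + 5))*541 = (4*((4 + 2*(-8)) + 5))*541 = (4*((4 - 16) + 5))*541 = (4*(-12 + 5))*541 = (4*(-7))*541 = -28*541 = -15148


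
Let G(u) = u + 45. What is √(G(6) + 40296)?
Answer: 3*√4483 ≈ 200.87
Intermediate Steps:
G(u) = 45 + u
√(G(6) + 40296) = √((45 + 6) + 40296) = √(51 + 40296) = √40347 = 3*√4483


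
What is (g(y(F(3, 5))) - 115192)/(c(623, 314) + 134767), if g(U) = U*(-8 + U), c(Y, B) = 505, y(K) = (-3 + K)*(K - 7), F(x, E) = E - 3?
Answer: -115207/135272 ≈ -0.85167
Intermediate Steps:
F(x, E) = -3 + E
y(K) = (-7 + K)*(-3 + K) (y(K) = (-3 + K)*(-7 + K) = (-7 + K)*(-3 + K))
(g(y(F(3, 5))) - 115192)/(c(623, 314) + 134767) = ((21 + (-3 + 5)**2 - 10*(-3 + 5))*(-8 + (21 + (-3 + 5)**2 - 10*(-3 + 5))) - 115192)/(505 + 134767) = ((21 + 2**2 - 10*2)*(-8 + (21 + 2**2 - 10*2)) - 115192)/135272 = ((21 + 4 - 20)*(-8 + (21 + 4 - 20)) - 115192)*(1/135272) = (5*(-8 + 5) - 115192)*(1/135272) = (5*(-3) - 115192)*(1/135272) = (-15 - 115192)*(1/135272) = -115207*1/135272 = -115207/135272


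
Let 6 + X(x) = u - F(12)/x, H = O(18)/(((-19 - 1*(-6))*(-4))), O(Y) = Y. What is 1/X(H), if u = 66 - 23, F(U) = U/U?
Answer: 9/307 ≈ 0.029316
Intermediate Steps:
F(U) = 1
H = 9/26 (H = 18/(((-19 - 1*(-6))*(-4))) = 18/(((-19 + 6)*(-4))) = 18/((-13*(-4))) = 18/52 = 18*(1/52) = 9/26 ≈ 0.34615)
u = 43
X(x) = 37 - 1/x (X(x) = -6 + (43 - 1/x) = 37 - 1/x)
1/X(H) = 1/(37 - 1/9/26) = 1/(37 - 1*26/9) = 1/(37 - 26/9) = 1/(307/9) = 9/307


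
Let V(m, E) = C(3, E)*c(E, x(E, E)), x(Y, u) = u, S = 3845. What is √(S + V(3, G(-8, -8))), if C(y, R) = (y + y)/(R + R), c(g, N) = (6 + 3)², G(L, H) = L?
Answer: √61034/4 ≈ 61.763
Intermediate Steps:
c(g, N) = 81 (c(g, N) = 9² = 81)
C(y, R) = y/R (C(y, R) = (2*y)/((2*R)) = (2*y)*(1/(2*R)) = y/R)
V(m, E) = 243/E (V(m, E) = (3/E)*81 = 243/E)
√(S + V(3, G(-8, -8))) = √(3845 + 243/(-8)) = √(3845 + 243*(-⅛)) = √(3845 - 243/8) = √(30517/8) = √61034/4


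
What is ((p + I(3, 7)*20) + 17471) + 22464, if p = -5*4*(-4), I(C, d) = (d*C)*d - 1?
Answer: 42935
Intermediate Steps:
I(C, d) = -1 + C*d² (I(C, d) = (C*d)*d - 1 = C*d² - 1 = -1 + C*d²)
p = 80 (p = -20*(-4) = 80)
((p + I(3, 7)*20) + 17471) + 22464 = ((80 + (-1 + 3*7²)*20) + 17471) + 22464 = ((80 + (-1 + 3*49)*20) + 17471) + 22464 = ((80 + (-1 + 147)*20) + 17471) + 22464 = ((80 + 146*20) + 17471) + 22464 = ((80 + 2920) + 17471) + 22464 = (3000 + 17471) + 22464 = 20471 + 22464 = 42935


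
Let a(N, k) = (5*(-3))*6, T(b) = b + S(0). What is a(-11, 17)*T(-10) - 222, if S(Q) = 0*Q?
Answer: 678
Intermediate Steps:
S(Q) = 0
T(b) = b (T(b) = b + 0 = b)
a(N, k) = -90 (a(N, k) = -15*6 = -90)
a(-11, 17)*T(-10) - 222 = -90*(-10) - 222 = 900 - 222 = 678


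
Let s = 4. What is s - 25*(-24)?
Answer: 604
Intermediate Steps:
s - 25*(-24) = 4 - 25*(-24) = 4 + 600 = 604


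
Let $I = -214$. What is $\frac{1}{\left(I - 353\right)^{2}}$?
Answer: $\frac{1}{321489} \approx 3.1105 \cdot 10^{-6}$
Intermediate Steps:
$\frac{1}{\left(I - 353\right)^{2}} = \frac{1}{\left(-214 - 353\right)^{2}} = \frac{1}{\left(-567\right)^{2}} = \frac{1}{321489}$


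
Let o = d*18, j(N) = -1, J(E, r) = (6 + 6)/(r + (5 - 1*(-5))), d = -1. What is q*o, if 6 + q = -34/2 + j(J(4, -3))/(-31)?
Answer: 12816/31 ≈ 413.42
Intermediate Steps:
J(E, r) = 12/(10 + r) (J(E, r) = 12/(r + (5 + 5)) = 12/(r + 10) = 12/(10 + r))
o = -18 (o = -1*18 = -18)
q = -712/31 (q = -6 + (-34/2 - 1/(-31)) = -6 + (-34*½ - 1*(-1/31)) = -6 + (-17 + 1/31) = -6 - 526/31 = -712/31 ≈ -22.968)
q*o = -712/31*(-18) = 12816/31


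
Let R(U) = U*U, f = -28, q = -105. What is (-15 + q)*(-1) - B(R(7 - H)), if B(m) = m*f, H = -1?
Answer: 1912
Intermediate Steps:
R(U) = U²
B(m) = -28*m (B(m) = m*(-28) = -28*m)
(-15 + q)*(-1) - B(R(7 - H)) = (-15 - 105)*(-1) - (-28)*(7 - 1*(-1))² = -120*(-1) - (-28)*(7 + 1)² = 120 - (-28)*8² = 120 - (-28)*64 = 120 - 1*(-1792) = 120 + 1792 = 1912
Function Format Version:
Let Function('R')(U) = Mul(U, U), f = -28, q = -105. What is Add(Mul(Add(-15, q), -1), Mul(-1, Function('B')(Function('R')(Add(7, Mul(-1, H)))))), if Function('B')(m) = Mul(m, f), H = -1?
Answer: 1912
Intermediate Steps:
Function('R')(U) = Pow(U, 2)
Function('B')(m) = Mul(-28, m) (Function('B')(m) = Mul(m, -28) = Mul(-28, m))
Add(Mul(Add(-15, q), -1), Mul(-1, Function('B')(Function('R')(Add(7, Mul(-1, H)))))) = Add(Mul(Add(-15, -105), -1), Mul(-1, Mul(-28, Pow(Add(7, Mul(-1, -1)), 2)))) = Add(Mul(-120, -1), Mul(-1, Mul(-28, Pow(Add(7, 1), 2)))) = Add(120, Mul(-1, Mul(-28, Pow(8, 2)))) = Add(120, Mul(-1, Mul(-28, 64))) = Add(120, Mul(-1, -1792)) = Add(120, 1792) = 1912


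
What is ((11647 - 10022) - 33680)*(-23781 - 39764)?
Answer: 2036934975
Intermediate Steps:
((11647 - 10022) - 33680)*(-23781 - 39764) = (1625 - 33680)*(-63545) = -32055*(-63545) = 2036934975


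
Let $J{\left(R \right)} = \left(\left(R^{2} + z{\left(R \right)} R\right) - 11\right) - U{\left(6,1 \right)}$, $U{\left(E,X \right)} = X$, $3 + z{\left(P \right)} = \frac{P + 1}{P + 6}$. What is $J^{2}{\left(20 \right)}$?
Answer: $\frac{20016676}{169} \approx 1.1844 \cdot 10^{5}$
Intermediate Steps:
$z{\left(P \right)} = -3 + \frac{1 + P}{6 + P}$ ($z{\left(P \right)} = -3 + \frac{P + 1}{P + 6} = -3 + \frac{1 + P}{6 + P}$)
$J{\left(R \right)} = -12 + R^{2} + \frac{R \left(-17 - 2 R\right)}{6 + R}$ ($J{\left(R \right)} = \left(\left(R^{2} + \frac{-17 - 2 R}{6 + R} R\right) - 11\right) - 1 = \left(\left(R^{2} + \frac{R \left(-17 - 2 R\right)}{6 + R}\right) - 11\right) - 1 = \left(-11 + R^{2} + \frac{R \left(-17 - 2 R\right)}{6 + R}\right) - 1 = -12 + R^{2} + \frac{R \left(-17 - 2 R\right)}{6 + R}$)
$J^{2}{\left(20 \right)} = \left(\frac{-72 + 20^{3} - 580 + 4 \cdot 20^{2}}{6 + 20}\right)^{2} = \left(\frac{-72 + 8000 - 580 + 4 \cdot 400}{26}\right)^{2} = \left(\frac{-72 + 8000 - 580 + 1600}{26}\right)^{2} = \left(\frac{1}{26} \cdot 8948\right)^{2} = \left(\frac{4474}{13}\right)^{2} = \frac{20016676}{169}$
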